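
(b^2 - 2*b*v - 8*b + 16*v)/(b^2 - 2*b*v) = (b - 8)/b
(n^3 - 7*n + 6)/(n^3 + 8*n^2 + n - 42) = (n - 1)/(n + 7)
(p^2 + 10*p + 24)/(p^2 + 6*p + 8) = (p + 6)/(p + 2)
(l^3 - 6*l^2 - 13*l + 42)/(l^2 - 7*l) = l + 1 - 6/l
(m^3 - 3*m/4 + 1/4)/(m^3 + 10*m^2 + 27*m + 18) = (m^2 - m + 1/4)/(m^2 + 9*m + 18)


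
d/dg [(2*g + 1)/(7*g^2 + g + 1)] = (14*g^2 + 2*g - (2*g + 1)*(14*g + 1) + 2)/(7*g^2 + g + 1)^2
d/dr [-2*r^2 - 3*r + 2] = -4*r - 3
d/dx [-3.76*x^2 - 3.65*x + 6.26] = -7.52*x - 3.65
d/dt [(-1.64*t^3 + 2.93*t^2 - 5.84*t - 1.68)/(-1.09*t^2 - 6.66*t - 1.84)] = (1.7876*t^4 + 21.8448*t^3 - 16.8266*t^2 - 14.4448*t - 0.443200000000001)/(1.1881*t^4 + 14.5188*t^3 + 48.3668*t^2 + 24.5088*t + 3.3856)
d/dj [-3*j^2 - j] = -6*j - 1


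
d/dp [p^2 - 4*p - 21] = 2*p - 4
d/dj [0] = 0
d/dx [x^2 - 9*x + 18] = 2*x - 9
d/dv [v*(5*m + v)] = 5*m + 2*v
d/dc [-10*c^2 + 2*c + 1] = 2 - 20*c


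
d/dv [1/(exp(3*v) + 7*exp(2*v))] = (-3*exp(v) - 14)*exp(-2*v)/(exp(v) + 7)^2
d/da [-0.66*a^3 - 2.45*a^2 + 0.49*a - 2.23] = -1.98*a^2 - 4.9*a + 0.49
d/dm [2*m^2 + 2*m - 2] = 4*m + 2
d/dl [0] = 0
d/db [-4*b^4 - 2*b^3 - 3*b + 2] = -16*b^3 - 6*b^2 - 3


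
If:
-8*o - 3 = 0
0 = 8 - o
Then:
No Solution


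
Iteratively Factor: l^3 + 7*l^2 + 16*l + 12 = (l + 2)*(l^2 + 5*l + 6) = (l + 2)^2*(l + 3)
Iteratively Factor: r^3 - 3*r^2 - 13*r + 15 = (r + 3)*(r^2 - 6*r + 5) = (r - 1)*(r + 3)*(r - 5)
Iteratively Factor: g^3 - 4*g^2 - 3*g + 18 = (g + 2)*(g^2 - 6*g + 9) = (g - 3)*(g + 2)*(g - 3)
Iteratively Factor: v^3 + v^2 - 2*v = (v + 2)*(v^2 - v) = (v - 1)*(v + 2)*(v)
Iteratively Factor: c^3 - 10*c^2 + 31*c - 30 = (c - 3)*(c^2 - 7*c + 10) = (c - 5)*(c - 3)*(c - 2)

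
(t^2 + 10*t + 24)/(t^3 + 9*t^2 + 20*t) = (t + 6)/(t*(t + 5))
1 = 1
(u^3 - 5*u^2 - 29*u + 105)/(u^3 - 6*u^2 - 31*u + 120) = (u - 7)/(u - 8)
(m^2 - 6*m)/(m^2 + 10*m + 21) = m*(m - 6)/(m^2 + 10*m + 21)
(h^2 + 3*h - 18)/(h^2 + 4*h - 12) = (h - 3)/(h - 2)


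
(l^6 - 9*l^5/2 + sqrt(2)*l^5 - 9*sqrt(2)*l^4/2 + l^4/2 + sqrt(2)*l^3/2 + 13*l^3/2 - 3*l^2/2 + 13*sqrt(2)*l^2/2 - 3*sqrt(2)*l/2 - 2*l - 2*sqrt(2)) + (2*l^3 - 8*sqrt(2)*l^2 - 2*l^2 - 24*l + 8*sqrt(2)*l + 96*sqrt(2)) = l^6 - 9*l^5/2 + sqrt(2)*l^5 - 9*sqrt(2)*l^4/2 + l^4/2 + sqrt(2)*l^3/2 + 17*l^3/2 - 7*l^2/2 - 3*sqrt(2)*l^2/2 - 26*l + 13*sqrt(2)*l/2 + 94*sqrt(2)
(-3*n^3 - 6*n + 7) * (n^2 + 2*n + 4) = -3*n^5 - 6*n^4 - 18*n^3 - 5*n^2 - 10*n + 28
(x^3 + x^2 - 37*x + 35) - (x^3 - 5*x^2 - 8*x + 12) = 6*x^2 - 29*x + 23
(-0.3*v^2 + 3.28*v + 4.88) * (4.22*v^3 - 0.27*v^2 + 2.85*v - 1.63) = -1.266*v^5 + 13.9226*v^4 + 18.853*v^3 + 8.5194*v^2 + 8.5616*v - 7.9544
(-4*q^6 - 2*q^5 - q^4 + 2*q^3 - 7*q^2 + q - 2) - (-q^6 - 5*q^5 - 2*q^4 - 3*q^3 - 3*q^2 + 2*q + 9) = -3*q^6 + 3*q^5 + q^4 + 5*q^3 - 4*q^2 - q - 11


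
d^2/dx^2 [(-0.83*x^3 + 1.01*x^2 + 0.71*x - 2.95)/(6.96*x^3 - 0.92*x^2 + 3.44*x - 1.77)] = (87.22272*x^6 + 325.594368*x^5 - 2009.900448*x^4 + 433.080472*x^3 - 313.348056*x^2 - 184.571706*x - 45.236126)/(337.153536*x^9 - 133.698816*x^8 + 517.590144*x^7 - 390.165632*x^6 + 323.8224*x^5 - 291.423408*x^4 + 139.732712*x^3 - 71.48322*x^2 + 32.331528*x - 5.545233)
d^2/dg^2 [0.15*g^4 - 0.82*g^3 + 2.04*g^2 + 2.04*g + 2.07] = 1.8*g^2 - 4.92*g + 4.08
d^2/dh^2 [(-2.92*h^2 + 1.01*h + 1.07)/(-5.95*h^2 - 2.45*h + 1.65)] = (1.13686837721616e-13*h^4 - 156.64565*h^3 - 55.2814500000001*h^2 - 153.0816*h - 26.12125)/(210.644875*h^6 + 260.208375*h^5 - 68.09775*h^4 - 129.611125*h^3 + 18.88425*h^2 + 20.010375*h - 4.492125)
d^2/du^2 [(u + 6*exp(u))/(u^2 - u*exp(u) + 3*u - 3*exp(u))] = (2*(u + 6*exp(u))*(u*exp(u) - 2*u + 4*exp(u) - 3)^2 + ((u + 6*exp(u))*(u*exp(u) + 5*exp(u) - 2) + 2*(6*exp(u) + 1)*(u*exp(u) - 2*u + 4*exp(u) - 3))*(u^2 - u*exp(u) + 3*u - 3*exp(u)) + 6*(u^2 - u*exp(u) + 3*u - 3*exp(u))^2*exp(u))/(u^2 - u*exp(u) + 3*u - 3*exp(u))^3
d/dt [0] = 0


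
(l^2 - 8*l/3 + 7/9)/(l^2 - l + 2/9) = (3*l - 7)/(3*l - 2)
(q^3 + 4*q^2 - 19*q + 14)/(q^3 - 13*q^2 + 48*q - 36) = (q^2 + 5*q - 14)/(q^2 - 12*q + 36)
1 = 1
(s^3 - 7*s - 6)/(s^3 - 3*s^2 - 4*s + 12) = (s + 1)/(s - 2)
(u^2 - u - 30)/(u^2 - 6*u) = (u + 5)/u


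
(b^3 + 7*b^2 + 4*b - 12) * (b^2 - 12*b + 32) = b^5 - 5*b^4 - 48*b^3 + 164*b^2 + 272*b - 384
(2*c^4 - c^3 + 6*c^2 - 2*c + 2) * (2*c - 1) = 4*c^5 - 4*c^4 + 13*c^3 - 10*c^2 + 6*c - 2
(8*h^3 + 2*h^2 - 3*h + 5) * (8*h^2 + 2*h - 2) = 64*h^5 + 32*h^4 - 36*h^3 + 30*h^2 + 16*h - 10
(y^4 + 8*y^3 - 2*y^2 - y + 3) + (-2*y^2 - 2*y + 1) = y^4 + 8*y^3 - 4*y^2 - 3*y + 4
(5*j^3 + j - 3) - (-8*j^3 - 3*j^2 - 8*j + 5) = 13*j^3 + 3*j^2 + 9*j - 8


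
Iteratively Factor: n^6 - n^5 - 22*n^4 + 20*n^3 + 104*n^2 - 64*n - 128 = (n - 4)*(n^5 + 3*n^4 - 10*n^3 - 20*n^2 + 24*n + 32) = (n - 4)*(n - 2)*(n^4 + 5*n^3 - 20*n - 16) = (n - 4)*(n - 2)*(n + 2)*(n^3 + 3*n^2 - 6*n - 8) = (n - 4)*(n - 2)*(n + 1)*(n + 2)*(n^2 + 2*n - 8) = (n - 4)*(n - 2)*(n + 1)*(n + 2)*(n + 4)*(n - 2)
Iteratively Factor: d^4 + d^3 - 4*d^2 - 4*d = (d + 1)*(d^3 - 4*d) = (d - 2)*(d + 1)*(d^2 + 2*d) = (d - 2)*(d + 1)*(d + 2)*(d)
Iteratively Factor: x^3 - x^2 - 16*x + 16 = (x - 1)*(x^2 - 16) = (x - 1)*(x + 4)*(x - 4)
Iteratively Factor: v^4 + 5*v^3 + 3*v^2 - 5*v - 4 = (v + 1)*(v^3 + 4*v^2 - v - 4) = (v - 1)*(v + 1)*(v^2 + 5*v + 4) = (v - 1)*(v + 1)*(v + 4)*(v + 1)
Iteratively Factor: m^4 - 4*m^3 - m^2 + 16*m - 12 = (m - 3)*(m^3 - m^2 - 4*m + 4) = (m - 3)*(m - 1)*(m^2 - 4) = (m - 3)*(m - 2)*(m - 1)*(m + 2)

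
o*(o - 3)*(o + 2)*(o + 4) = o^4 + 3*o^3 - 10*o^2 - 24*o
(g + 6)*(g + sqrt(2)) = g^2 + sqrt(2)*g + 6*g + 6*sqrt(2)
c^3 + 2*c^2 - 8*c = c*(c - 2)*(c + 4)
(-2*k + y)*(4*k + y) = -8*k^2 + 2*k*y + y^2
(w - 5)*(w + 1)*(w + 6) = w^3 + 2*w^2 - 29*w - 30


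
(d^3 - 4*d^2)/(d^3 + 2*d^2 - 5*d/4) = 4*d*(d - 4)/(4*d^2 + 8*d - 5)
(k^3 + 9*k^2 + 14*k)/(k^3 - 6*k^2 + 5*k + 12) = k*(k^2 + 9*k + 14)/(k^3 - 6*k^2 + 5*k + 12)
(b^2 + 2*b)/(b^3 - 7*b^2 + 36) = b/(b^2 - 9*b + 18)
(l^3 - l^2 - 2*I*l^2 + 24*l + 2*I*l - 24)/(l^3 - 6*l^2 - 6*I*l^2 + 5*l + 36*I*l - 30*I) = (l + 4*I)/(l - 5)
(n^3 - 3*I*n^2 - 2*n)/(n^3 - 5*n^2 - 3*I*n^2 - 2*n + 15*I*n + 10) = n/(n - 5)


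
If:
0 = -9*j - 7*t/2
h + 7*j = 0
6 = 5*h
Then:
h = 6/5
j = -6/35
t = 108/245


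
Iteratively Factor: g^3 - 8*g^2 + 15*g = (g)*(g^2 - 8*g + 15) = g*(g - 5)*(g - 3)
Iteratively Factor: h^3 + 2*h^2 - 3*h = (h + 3)*(h^2 - h) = (h - 1)*(h + 3)*(h)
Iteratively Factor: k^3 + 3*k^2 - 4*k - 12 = (k - 2)*(k^2 + 5*k + 6) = (k - 2)*(k + 3)*(k + 2)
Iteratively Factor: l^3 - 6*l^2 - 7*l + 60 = (l - 4)*(l^2 - 2*l - 15) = (l - 4)*(l + 3)*(l - 5)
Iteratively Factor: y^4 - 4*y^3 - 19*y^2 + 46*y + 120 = (y + 2)*(y^3 - 6*y^2 - 7*y + 60) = (y - 4)*(y + 2)*(y^2 - 2*y - 15) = (y - 5)*(y - 4)*(y + 2)*(y + 3)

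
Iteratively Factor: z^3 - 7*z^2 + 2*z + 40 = (z - 4)*(z^2 - 3*z - 10) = (z - 4)*(z + 2)*(z - 5)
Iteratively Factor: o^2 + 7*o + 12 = (o + 4)*(o + 3)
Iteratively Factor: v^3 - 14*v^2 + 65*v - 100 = (v - 5)*(v^2 - 9*v + 20) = (v - 5)*(v - 4)*(v - 5)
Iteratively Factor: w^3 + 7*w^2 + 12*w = (w)*(w^2 + 7*w + 12) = w*(w + 3)*(w + 4)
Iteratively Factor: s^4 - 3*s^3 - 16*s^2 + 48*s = (s)*(s^3 - 3*s^2 - 16*s + 48) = s*(s + 4)*(s^2 - 7*s + 12) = s*(s - 4)*(s + 4)*(s - 3)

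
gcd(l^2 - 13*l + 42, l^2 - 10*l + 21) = l - 7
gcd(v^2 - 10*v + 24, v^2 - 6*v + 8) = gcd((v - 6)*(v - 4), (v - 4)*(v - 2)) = v - 4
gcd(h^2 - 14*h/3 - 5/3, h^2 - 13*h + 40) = h - 5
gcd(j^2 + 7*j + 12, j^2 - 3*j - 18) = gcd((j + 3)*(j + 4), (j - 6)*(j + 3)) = j + 3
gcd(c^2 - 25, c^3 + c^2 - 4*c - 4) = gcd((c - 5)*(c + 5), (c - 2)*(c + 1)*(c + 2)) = 1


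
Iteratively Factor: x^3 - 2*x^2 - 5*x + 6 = (x - 1)*(x^2 - x - 6) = (x - 3)*(x - 1)*(x + 2)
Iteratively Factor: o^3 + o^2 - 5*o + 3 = (o + 3)*(o^2 - 2*o + 1) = (o - 1)*(o + 3)*(o - 1)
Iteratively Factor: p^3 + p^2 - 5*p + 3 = (p - 1)*(p^2 + 2*p - 3) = (p - 1)^2*(p + 3)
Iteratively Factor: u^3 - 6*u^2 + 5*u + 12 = (u + 1)*(u^2 - 7*u + 12) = (u - 3)*(u + 1)*(u - 4)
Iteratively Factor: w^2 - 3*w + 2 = (w - 2)*(w - 1)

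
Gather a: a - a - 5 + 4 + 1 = 0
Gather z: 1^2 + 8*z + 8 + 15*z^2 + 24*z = 15*z^2 + 32*z + 9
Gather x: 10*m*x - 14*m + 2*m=10*m*x - 12*m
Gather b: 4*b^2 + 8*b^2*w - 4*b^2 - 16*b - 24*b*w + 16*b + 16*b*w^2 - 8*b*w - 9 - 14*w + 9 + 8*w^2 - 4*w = 8*b^2*w + b*(16*w^2 - 32*w) + 8*w^2 - 18*w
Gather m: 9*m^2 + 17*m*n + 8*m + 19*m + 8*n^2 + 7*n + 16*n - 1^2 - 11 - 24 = 9*m^2 + m*(17*n + 27) + 8*n^2 + 23*n - 36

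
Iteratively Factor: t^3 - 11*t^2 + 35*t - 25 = (t - 5)*(t^2 - 6*t + 5) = (t - 5)^2*(t - 1)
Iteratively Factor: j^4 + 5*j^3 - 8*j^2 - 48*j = (j - 3)*(j^3 + 8*j^2 + 16*j) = (j - 3)*(j + 4)*(j^2 + 4*j) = (j - 3)*(j + 4)^2*(j)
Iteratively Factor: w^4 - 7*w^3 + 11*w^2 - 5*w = (w - 5)*(w^3 - 2*w^2 + w) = (w - 5)*(w - 1)*(w^2 - w) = w*(w - 5)*(w - 1)*(w - 1)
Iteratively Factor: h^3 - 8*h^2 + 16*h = (h - 4)*(h^2 - 4*h) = h*(h - 4)*(h - 4)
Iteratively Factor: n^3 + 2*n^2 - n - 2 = (n + 2)*(n^2 - 1) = (n - 1)*(n + 2)*(n + 1)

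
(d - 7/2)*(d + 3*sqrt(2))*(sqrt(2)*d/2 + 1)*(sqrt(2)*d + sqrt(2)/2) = d^4 - 3*d^3 + 4*sqrt(2)*d^3 - 12*sqrt(2)*d^2 + 17*d^2/4 - 18*d - 7*sqrt(2)*d - 21/2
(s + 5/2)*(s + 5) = s^2 + 15*s/2 + 25/2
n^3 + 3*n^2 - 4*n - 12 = (n - 2)*(n + 2)*(n + 3)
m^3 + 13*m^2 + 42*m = m*(m + 6)*(m + 7)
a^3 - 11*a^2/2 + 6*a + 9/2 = (a - 3)^2*(a + 1/2)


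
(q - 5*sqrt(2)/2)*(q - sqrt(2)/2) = q^2 - 3*sqrt(2)*q + 5/2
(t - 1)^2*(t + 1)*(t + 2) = t^4 + t^3 - 3*t^2 - t + 2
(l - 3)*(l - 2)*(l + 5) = l^3 - 19*l + 30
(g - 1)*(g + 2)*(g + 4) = g^3 + 5*g^2 + 2*g - 8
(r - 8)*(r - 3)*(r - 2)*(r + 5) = r^4 - 8*r^3 - 19*r^2 + 182*r - 240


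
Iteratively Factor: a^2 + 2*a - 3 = (a - 1)*(a + 3)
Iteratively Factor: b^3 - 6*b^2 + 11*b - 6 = (b - 3)*(b^2 - 3*b + 2) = (b - 3)*(b - 2)*(b - 1)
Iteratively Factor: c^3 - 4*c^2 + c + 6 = (c - 2)*(c^2 - 2*c - 3) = (c - 2)*(c + 1)*(c - 3)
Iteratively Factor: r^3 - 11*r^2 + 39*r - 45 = (r - 3)*(r^2 - 8*r + 15) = (r - 5)*(r - 3)*(r - 3)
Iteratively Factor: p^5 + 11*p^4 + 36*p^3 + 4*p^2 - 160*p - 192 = (p + 4)*(p^4 + 7*p^3 + 8*p^2 - 28*p - 48) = (p + 4)^2*(p^3 + 3*p^2 - 4*p - 12) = (p + 2)*(p + 4)^2*(p^2 + p - 6) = (p - 2)*(p + 2)*(p + 4)^2*(p + 3)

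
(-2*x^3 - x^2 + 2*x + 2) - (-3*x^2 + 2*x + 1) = -2*x^3 + 2*x^2 + 1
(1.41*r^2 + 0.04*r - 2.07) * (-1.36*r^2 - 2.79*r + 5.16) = -1.9176*r^4 - 3.9883*r^3 + 9.9792*r^2 + 5.9817*r - 10.6812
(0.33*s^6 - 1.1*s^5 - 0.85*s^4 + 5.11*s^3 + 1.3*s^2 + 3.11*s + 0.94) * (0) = 0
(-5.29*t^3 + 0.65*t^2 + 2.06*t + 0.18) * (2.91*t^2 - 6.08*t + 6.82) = -15.3939*t^5 + 34.0547*t^4 - 34.0352*t^3 - 7.568*t^2 + 12.9548*t + 1.2276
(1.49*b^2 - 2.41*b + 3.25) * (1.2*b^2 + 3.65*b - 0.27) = 1.788*b^4 + 2.5465*b^3 - 5.2988*b^2 + 12.5132*b - 0.8775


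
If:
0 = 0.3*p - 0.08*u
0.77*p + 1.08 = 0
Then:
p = -1.40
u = -5.26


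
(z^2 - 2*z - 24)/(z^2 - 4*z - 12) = (z + 4)/(z + 2)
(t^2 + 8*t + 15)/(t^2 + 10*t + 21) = (t + 5)/(t + 7)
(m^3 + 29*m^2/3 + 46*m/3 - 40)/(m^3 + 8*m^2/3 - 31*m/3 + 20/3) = (m + 6)/(m - 1)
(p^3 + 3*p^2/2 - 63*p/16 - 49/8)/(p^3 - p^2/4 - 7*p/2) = (p + 7/4)/p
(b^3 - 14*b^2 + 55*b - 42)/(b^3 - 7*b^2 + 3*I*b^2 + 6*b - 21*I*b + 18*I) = (b - 7)/(b + 3*I)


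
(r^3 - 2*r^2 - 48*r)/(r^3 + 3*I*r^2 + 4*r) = (r^2 - 2*r - 48)/(r^2 + 3*I*r + 4)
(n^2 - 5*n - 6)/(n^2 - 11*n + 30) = (n + 1)/(n - 5)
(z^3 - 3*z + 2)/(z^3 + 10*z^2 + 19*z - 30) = (z^2 + z - 2)/(z^2 + 11*z + 30)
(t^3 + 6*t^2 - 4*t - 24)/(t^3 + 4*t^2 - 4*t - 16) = (t + 6)/(t + 4)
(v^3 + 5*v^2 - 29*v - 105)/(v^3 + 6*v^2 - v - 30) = (v^2 + 2*v - 35)/(v^2 + 3*v - 10)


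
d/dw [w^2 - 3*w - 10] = 2*w - 3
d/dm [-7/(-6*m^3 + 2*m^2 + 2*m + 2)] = 7*(-9*m^2 + 2*m + 1)/(2*(-3*m^3 + m^2 + m + 1)^2)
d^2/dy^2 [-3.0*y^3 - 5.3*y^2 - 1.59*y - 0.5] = -18.0*y - 10.6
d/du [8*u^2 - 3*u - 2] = 16*u - 3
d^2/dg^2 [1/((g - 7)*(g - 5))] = 2*((g - 7)^2 + (g - 7)*(g - 5) + (g - 5)^2)/((g - 7)^3*(g - 5)^3)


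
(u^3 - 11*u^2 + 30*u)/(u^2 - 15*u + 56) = u*(u^2 - 11*u + 30)/(u^2 - 15*u + 56)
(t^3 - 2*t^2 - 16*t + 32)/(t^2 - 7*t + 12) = (t^2 + 2*t - 8)/(t - 3)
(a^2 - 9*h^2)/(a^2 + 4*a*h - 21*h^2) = (a + 3*h)/(a + 7*h)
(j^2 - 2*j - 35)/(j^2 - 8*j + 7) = (j + 5)/(j - 1)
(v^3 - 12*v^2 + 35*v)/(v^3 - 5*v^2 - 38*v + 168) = v*(v - 5)/(v^2 + 2*v - 24)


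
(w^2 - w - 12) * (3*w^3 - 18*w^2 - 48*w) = 3*w^5 - 21*w^4 - 66*w^3 + 264*w^2 + 576*w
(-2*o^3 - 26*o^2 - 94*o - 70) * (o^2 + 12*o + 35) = -2*o^5 - 50*o^4 - 476*o^3 - 2108*o^2 - 4130*o - 2450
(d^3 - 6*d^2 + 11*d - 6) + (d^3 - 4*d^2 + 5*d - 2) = 2*d^3 - 10*d^2 + 16*d - 8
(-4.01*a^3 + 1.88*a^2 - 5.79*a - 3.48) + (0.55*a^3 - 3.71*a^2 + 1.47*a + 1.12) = -3.46*a^3 - 1.83*a^2 - 4.32*a - 2.36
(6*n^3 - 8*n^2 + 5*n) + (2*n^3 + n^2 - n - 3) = 8*n^3 - 7*n^2 + 4*n - 3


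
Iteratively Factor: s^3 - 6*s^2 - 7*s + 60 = (s - 4)*(s^2 - 2*s - 15) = (s - 4)*(s + 3)*(s - 5)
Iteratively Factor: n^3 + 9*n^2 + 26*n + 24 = (n + 4)*(n^2 + 5*n + 6) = (n + 3)*(n + 4)*(n + 2)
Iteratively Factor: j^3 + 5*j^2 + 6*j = (j)*(j^2 + 5*j + 6) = j*(j + 2)*(j + 3)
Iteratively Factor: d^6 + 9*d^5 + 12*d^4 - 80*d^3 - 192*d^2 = (d + 4)*(d^5 + 5*d^4 - 8*d^3 - 48*d^2) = (d - 3)*(d + 4)*(d^4 + 8*d^3 + 16*d^2) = d*(d - 3)*(d + 4)*(d^3 + 8*d^2 + 16*d) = d^2*(d - 3)*(d + 4)*(d^2 + 8*d + 16) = d^2*(d - 3)*(d + 4)^2*(d + 4)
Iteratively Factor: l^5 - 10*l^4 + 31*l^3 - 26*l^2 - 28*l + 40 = (l - 2)*(l^4 - 8*l^3 + 15*l^2 + 4*l - 20) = (l - 2)*(l + 1)*(l^3 - 9*l^2 + 24*l - 20) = (l - 5)*(l - 2)*(l + 1)*(l^2 - 4*l + 4) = (l - 5)*(l - 2)^2*(l + 1)*(l - 2)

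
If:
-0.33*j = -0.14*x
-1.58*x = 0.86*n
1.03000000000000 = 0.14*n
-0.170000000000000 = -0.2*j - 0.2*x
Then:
No Solution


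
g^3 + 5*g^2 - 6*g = g*(g - 1)*(g + 6)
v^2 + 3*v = v*(v + 3)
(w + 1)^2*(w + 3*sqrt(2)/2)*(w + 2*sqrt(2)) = w^4 + 2*w^3 + 7*sqrt(2)*w^3/2 + 7*w^2 + 7*sqrt(2)*w^2 + 7*sqrt(2)*w/2 + 12*w + 6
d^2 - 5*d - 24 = (d - 8)*(d + 3)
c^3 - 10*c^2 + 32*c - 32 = (c - 4)^2*(c - 2)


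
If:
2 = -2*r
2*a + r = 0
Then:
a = 1/2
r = -1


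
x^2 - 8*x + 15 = (x - 5)*(x - 3)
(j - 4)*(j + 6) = j^2 + 2*j - 24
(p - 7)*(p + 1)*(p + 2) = p^3 - 4*p^2 - 19*p - 14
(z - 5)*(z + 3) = z^2 - 2*z - 15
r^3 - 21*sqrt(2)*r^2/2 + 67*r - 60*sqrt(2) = (r - 5*sqrt(2))*(r - 4*sqrt(2))*(r - 3*sqrt(2)/2)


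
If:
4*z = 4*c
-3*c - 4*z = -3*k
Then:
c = z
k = 7*z/3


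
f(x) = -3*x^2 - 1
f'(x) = -6*x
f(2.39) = -18.14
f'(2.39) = -14.34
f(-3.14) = -30.58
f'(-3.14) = 18.84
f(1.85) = -11.27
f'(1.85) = -11.10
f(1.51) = -7.84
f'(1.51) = -9.06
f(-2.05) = -13.61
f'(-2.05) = 12.30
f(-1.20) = -5.32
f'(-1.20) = 7.20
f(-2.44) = -18.86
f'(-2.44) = 14.64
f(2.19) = -15.39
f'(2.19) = -13.14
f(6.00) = -109.00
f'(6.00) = -36.00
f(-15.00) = -676.00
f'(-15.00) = 90.00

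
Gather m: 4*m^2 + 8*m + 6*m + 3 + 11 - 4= 4*m^2 + 14*m + 10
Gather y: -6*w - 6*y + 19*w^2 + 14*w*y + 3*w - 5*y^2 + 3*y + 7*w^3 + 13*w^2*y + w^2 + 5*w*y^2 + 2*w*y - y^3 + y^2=7*w^3 + 20*w^2 - 3*w - y^3 + y^2*(5*w - 4) + y*(13*w^2 + 16*w - 3)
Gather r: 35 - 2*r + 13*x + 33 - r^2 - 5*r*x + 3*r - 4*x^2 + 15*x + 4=-r^2 + r*(1 - 5*x) - 4*x^2 + 28*x + 72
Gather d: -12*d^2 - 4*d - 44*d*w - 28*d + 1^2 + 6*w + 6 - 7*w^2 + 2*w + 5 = -12*d^2 + d*(-44*w - 32) - 7*w^2 + 8*w + 12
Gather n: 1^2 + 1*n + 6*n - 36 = 7*n - 35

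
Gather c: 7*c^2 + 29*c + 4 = 7*c^2 + 29*c + 4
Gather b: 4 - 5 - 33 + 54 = 20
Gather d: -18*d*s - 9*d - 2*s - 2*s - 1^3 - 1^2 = d*(-18*s - 9) - 4*s - 2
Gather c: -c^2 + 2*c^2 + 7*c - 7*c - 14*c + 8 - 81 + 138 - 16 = c^2 - 14*c + 49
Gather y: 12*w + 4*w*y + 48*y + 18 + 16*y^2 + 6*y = 12*w + 16*y^2 + y*(4*w + 54) + 18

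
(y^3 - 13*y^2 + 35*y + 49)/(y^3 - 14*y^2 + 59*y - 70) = (y^2 - 6*y - 7)/(y^2 - 7*y + 10)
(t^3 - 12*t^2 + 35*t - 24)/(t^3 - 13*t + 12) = (t - 8)/(t + 4)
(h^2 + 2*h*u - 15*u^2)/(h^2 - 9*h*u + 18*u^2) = (-h - 5*u)/(-h + 6*u)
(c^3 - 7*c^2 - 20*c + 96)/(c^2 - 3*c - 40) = (c^2 + c - 12)/(c + 5)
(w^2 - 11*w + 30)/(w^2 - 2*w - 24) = (w - 5)/(w + 4)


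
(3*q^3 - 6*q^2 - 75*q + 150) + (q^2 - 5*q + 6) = 3*q^3 - 5*q^2 - 80*q + 156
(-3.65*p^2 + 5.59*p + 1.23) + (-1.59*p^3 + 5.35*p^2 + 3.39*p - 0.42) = -1.59*p^3 + 1.7*p^2 + 8.98*p + 0.81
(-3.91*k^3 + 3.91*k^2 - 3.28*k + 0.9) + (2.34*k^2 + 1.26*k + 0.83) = -3.91*k^3 + 6.25*k^2 - 2.02*k + 1.73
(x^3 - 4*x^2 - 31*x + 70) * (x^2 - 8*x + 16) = x^5 - 12*x^4 + 17*x^3 + 254*x^2 - 1056*x + 1120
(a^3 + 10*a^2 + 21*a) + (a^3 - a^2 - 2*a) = 2*a^3 + 9*a^2 + 19*a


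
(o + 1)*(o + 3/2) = o^2 + 5*o/2 + 3/2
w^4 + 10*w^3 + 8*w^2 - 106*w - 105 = (w - 3)*(w + 1)*(w + 5)*(w + 7)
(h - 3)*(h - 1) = h^2 - 4*h + 3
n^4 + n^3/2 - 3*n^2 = n^2*(n - 3/2)*(n + 2)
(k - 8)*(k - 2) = k^2 - 10*k + 16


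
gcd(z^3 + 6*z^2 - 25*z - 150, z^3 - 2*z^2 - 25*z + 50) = z^2 - 25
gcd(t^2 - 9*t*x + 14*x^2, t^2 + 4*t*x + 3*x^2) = 1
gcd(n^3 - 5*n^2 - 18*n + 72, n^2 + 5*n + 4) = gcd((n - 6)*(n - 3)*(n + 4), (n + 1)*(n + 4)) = n + 4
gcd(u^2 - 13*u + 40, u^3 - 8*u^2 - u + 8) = u - 8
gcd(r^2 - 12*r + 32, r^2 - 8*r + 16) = r - 4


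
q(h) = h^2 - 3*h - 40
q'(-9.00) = -21.00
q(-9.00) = 68.00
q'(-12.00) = -27.00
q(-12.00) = 140.00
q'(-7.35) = -17.70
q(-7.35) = 36.07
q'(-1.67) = -6.34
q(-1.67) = -32.20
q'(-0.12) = -3.24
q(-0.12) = -39.63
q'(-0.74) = -4.48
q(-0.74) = -37.23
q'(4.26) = 5.52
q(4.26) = -34.63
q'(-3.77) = -10.54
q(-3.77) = -14.48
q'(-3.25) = -9.50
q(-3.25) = -19.69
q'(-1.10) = -5.20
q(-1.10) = -35.49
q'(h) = 2*h - 3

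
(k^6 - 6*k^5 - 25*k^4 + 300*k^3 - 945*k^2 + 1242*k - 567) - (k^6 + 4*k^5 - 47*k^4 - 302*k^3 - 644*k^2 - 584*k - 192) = -10*k^5 + 22*k^4 + 602*k^3 - 301*k^2 + 1826*k - 375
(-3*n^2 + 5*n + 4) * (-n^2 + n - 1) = 3*n^4 - 8*n^3 + 4*n^2 - n - 4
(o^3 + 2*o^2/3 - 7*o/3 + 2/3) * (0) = 0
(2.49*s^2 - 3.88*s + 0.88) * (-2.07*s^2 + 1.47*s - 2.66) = -5.1543*s^4 + 11.6919*s^3 - 14.1486*s^2 + 11.6144*s - 2.3408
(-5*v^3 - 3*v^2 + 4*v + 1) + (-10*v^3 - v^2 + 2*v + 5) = -15*v^3 - 4*v^2 + 6*v + 6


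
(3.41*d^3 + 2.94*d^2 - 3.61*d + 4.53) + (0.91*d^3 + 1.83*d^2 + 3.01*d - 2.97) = 4.32*d^3 + 4.77*d^2 - 0.6*d + 1.56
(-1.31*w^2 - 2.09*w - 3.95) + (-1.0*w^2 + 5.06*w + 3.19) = -2.31*w^2 + 2.97*w - 0.76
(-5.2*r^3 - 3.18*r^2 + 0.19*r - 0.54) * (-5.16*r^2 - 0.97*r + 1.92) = 26.832*r^5 + 21.4528*r^4 - 7.8798*r^3 - 3.5035*r^2 + 0.8886*r - 1.0368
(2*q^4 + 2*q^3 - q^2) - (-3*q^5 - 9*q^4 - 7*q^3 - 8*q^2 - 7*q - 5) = 3*q^5 + 11*q^4 + 9*q^3 + 7*q^2 + 7*q + 5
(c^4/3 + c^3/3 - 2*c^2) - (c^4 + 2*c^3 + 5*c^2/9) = -2*c^4/3 - 5*c^3/3 - 23*c^2/9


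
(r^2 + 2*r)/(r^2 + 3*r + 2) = r/(r + 1)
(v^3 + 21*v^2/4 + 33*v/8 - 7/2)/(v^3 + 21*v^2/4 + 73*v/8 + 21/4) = (2*v^2 + 7*v - 4)/(2*v^2 + 7*v + 6)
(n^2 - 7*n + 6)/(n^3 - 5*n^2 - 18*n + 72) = (n - 1)/(n^2 + n - 12)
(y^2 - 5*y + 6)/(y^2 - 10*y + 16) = (y - 3)/(y - 8)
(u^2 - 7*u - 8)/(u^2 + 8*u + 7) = (u - 8)/(u + 7)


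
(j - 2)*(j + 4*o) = j^2 + 4*j*o - 2*j - 8*o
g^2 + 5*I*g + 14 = (g - 2*I)*(g + 7*I)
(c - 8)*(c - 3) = c^2 - 11*c + 24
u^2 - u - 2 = (u - 2)*(u + 1)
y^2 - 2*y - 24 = (y - 6)*(y + 4)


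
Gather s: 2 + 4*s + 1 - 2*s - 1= 2*s + 2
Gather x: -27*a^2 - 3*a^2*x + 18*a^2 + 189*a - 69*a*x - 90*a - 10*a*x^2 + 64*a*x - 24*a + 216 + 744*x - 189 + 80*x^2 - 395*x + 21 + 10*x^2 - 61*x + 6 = -9*a^2 + 75*a + x^2*(90 - 10*a) + x*(-3*a^2 - 5*a + 288) + 54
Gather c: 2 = 2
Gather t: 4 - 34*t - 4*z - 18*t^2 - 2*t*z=-18*t^2 + t*(-2*z - 34) - 4*z + 4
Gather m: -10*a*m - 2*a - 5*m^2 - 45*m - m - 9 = -2*a - 5*m^2 + m*(-10*a - 46) - 9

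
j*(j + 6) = j^2 + 6*j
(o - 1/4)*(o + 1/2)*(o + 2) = o^3 + 9*o^2/4 + 3*o/8 - 1/4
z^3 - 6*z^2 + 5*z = z*(z - 5)*(z - 1)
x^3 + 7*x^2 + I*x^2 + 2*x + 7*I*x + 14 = (x + 7)*(x - I)*(x + 2*I)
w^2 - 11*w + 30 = (w - 6)*(w - 5)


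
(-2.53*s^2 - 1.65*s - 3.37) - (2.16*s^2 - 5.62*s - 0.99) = -4.69*s^2 + 3.97*s - 2.38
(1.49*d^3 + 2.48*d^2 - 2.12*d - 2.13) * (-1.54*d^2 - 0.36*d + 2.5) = -2.2946*d^5 - 4.3556*d^4 + 6.097*d^3 + 10.2434*d^2 - 4.5332*d - 5.325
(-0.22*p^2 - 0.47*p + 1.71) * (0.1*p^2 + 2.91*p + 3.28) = -0.022*p^4 - 0.6872*p^3 - 1.9183*p^2 + 3.4345*p + 5.6088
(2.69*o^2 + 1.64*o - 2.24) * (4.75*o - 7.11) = 12.7775*o^3 - 11.3359*o^2 - 22.3004*o + 15.9264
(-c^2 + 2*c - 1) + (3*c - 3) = -c^2 + 5*c - 4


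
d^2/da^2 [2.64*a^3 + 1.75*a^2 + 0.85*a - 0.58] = 15.84*a + 3.5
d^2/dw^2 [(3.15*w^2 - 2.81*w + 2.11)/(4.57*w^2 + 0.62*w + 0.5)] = (-135.223558*w^3 + 221.216334*w^2 + 74.395944*w - 4.703332)/(95.443993*w^6 + 38.845914*w^5 + 36.597474*w^4 + 8.738528*w^3 + 4.0041*w^2 + 0.465*w + 0.125)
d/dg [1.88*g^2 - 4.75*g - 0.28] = 3.76*g - 4.75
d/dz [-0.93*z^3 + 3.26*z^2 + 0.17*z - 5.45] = -2.79*z^2 + 6.52*z + 0.17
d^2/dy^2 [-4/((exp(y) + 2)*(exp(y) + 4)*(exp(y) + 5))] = (-36*exp(5*y) - 484*exp(4*y) - 2240*exp(3*y) - 3576*exp(2*y) + 1264*exp(y) + 6080)*exp(y)/(exp(9*y) + 33*exp(8*y) + 477*exp(7*y) + 3959*exp(6*y) + 20766*exp(5*y) + 71292*exp(4*y) + 159992*exp(3*y) + 226080*exp(2*y) + 182400*exp(y) + 64000)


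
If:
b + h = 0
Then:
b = -h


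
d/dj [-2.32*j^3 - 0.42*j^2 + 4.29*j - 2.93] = -6.96*j^2 - 0.84*j + 4.29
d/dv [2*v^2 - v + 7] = 4*v - 1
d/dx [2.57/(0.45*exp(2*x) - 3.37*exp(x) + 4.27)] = (8.6609 - 2.313*exp(x))*exp(x)/(0.45*exp(2*x) - 3.37*exp(x) + 4.27)^2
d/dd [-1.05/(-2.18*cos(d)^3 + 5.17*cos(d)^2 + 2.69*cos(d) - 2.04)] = (6.867*cos(d)^2 - 10.857*cos(d) - 2.8245)*sin(d)/(2.18*cos(d)^3 - 5.17*cos(d)^2 - 2.69*cos(d) + 2.04)^2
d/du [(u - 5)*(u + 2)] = 2*u - 3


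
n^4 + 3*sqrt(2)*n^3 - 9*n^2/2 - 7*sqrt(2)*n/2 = n*(n - sqrt(2))*(n + sqrt(2)/2)*(n + 7*sqrt(2)/2)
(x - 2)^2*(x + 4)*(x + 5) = x^4 + 5*x^3 - 12*x^2 - 44*x + 80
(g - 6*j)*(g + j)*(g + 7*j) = g^3 + 2*g^2*j - 41*g*j^2 - 42*j^3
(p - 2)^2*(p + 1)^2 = p^4 - 2*p^3 - 3*p^2 + 4*p + 4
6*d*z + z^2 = z*(6*d + z)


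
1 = 1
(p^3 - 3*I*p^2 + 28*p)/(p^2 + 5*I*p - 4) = p*(p - 7*I)/(p + I)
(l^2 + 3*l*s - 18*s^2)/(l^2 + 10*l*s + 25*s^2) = (l^2 + 3*l*s - 18*s^2)/(l^2 + 10*l*s + 25*s^2)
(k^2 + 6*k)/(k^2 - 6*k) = (k + 6)/(k - 6)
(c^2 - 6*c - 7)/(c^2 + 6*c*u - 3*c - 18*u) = (c^2 - 6*c - 7)/(c^2 + 6*c*u - 3*c - 18*u)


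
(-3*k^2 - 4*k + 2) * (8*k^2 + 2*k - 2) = -24*k^4 - 38*k^3 + 14*k^2 + 12*k - 4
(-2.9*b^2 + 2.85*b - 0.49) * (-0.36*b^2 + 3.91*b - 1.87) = 1.044*b^4 - 12.365*b^3 + 16.7429*b^2 - 7.2454*b + 0.9163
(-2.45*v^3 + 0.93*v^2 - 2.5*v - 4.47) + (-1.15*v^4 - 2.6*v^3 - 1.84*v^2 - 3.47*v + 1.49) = -1.15*v^4 - 5.05*v^3 - 0.91*v^2 - 5.97*v - 2.98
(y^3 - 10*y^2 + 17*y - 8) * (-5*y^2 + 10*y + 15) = -5*y^5 + 60*y^4 - 170*y^3 + 60*y^2 + 175*y - 120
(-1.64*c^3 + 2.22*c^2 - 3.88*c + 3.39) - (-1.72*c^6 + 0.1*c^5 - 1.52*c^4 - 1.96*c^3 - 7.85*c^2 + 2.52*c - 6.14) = 1.72*c^6 - 0.1*c^5 + 1.52*c^4 + 0.32*c^3 + 10.07*c^2 - 6.4*c + 9.53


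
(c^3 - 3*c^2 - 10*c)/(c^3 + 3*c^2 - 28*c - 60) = c/(c + 6)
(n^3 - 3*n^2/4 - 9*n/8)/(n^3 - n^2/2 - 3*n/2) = (n + 3/4)/(n + 1)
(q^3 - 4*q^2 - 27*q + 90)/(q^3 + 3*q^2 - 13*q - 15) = (q - 6)/(q + 1)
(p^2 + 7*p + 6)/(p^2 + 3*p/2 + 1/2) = 2*(p + 6)/(2*p + 1)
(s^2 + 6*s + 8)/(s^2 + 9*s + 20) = (s + 2)/(s + 5)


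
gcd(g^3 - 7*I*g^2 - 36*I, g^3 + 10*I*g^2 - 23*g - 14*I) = g + 2*I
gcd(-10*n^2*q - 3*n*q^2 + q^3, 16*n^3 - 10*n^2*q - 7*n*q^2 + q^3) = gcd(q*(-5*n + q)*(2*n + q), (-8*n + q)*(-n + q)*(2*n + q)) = 2*n + q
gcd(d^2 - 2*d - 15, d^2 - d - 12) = d + 3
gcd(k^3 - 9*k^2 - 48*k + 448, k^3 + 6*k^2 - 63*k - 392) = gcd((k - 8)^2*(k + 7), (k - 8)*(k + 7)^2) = k^2 - k - 56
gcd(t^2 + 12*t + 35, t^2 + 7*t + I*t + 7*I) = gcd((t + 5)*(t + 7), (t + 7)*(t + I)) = t + 7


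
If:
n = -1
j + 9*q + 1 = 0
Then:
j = -9*q - 1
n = -1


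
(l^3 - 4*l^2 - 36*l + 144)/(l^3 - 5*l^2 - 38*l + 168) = (l - 6)/(l - 7)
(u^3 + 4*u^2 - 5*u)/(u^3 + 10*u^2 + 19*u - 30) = u/(u + 6)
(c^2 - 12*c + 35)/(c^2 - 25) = (c - 7)/(c + 5)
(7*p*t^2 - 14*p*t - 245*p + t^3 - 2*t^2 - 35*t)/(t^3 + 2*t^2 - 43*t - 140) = (7*p + t)/(t + 4)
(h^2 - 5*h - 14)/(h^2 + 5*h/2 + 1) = 2*(h - 7)/(2*h + 1)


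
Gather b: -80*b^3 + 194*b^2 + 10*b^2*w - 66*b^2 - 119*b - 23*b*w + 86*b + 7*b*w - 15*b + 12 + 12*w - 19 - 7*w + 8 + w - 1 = -80*b^3 + b^2*(10*w + 128) + b*(-16*w - 48) + 6*w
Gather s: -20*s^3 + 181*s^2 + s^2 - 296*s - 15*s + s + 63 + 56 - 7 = -20*s^3 + 182*s^2 - 310*s + 112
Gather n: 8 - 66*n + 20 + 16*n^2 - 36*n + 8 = 16*n^2 - 102*n + 36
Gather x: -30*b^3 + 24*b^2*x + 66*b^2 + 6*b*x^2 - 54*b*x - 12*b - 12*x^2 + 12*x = -30*b^3 + 66*b^2 - 12*b + x^2*(6*b - 12) + x*(24*b^2 - 54*b + 12)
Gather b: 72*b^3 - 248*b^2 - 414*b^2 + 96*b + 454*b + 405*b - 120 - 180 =72*b^3 - 662*b^2 + 955*b - 300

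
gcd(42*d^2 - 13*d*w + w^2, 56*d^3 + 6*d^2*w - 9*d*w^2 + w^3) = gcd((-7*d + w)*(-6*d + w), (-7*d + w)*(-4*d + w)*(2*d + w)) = -7*d + w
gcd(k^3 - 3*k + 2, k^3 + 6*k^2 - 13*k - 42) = k + 2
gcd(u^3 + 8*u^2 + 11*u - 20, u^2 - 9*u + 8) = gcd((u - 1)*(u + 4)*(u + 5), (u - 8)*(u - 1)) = u - 1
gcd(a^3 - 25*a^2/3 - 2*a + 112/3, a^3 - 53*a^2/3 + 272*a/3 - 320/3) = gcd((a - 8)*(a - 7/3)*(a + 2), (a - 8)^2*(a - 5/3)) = a - 8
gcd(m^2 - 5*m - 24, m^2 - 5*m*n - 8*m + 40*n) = m - 8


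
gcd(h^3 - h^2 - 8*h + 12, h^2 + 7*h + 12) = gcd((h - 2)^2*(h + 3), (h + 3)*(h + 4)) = h + 3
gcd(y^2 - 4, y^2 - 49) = 1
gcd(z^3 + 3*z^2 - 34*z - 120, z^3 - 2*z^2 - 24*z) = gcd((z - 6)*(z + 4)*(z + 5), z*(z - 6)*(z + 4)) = z^2 - 2*z - 24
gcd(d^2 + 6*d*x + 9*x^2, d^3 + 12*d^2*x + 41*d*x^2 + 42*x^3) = d + 3*x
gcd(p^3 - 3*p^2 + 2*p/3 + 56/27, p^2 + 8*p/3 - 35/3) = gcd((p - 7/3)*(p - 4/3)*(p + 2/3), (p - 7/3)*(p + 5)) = p - 7/3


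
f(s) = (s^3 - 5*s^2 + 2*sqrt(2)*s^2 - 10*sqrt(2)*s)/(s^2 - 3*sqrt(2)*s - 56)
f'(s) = (-2*s + 3*sqrt(2))*(s^3 - 5*s^2 + 2*sqrt(2)*s^2 - 10*sqrt(2)*s)/(s^2 - 3*sqrt(2)*s - 56)^2 + (3*s^2 - 10*s + 4*sqrt(2)*s - 10*sqrt(2))/(s^2 - 3*sqrt(2)*s - 56) = (s^4 - 6*sqrt(2)*s^3 - 180*s^2 + 25*sqrt(2)*s^2 - 224*sqrt(2)*s + 560*s + 560*sqrt(2))/(s^4 - 6*sqrt(2)*s^3 - 94*s^2 + 336*sqrt(2)*s + 3136)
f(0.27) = 0.07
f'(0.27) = 0.26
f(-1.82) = -0.28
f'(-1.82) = -0.03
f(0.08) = 0.02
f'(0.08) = 0.26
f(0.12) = 0.03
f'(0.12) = 0.26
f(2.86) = 0.58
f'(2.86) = 0.05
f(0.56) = 0.15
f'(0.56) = 0.26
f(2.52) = 0.55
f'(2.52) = 0.11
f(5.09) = -0.07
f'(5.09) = -0.81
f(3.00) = 0.59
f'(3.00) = 0.02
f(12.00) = 33.58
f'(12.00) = -8.03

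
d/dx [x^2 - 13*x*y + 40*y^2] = 2*x - 13*y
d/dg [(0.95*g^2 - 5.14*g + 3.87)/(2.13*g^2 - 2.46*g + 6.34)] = (8.6112*g^2 - 4.4402*g - 23.0674)/(4.5369*g^4 - 10.4796*g^3 + 33.06*g^2 - 31.1928*g + 40.1956)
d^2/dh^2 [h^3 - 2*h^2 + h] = 6*h - 4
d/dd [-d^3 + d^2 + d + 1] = -3*d^2 + 2*d + 1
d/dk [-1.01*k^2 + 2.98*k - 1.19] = 2.98 - 2.02*k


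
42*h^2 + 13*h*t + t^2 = (6*h + t)*(7*h + t)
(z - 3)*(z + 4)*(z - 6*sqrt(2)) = z^3 - 6*sqrt(2)*z^2 + z^2 - 12*z - 6*sqrt(2)*z + 72*sqrt(2)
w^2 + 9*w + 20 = (w + 4)*(w + 5)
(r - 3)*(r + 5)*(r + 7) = r^3 + 9*r^2 - r - 105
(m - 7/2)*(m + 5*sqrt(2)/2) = m^2 - 7*m/2 + 5*sqrt(2)*m/2 - 35*sqrt(2)/4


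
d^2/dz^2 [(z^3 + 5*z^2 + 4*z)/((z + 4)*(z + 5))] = 40/(z^3 + 15*z^2 + 75*z + 125)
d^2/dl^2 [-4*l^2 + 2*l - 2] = -8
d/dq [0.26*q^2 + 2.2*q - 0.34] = 0.52*q + 2.2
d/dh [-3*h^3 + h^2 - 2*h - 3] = -9*h^2 + 2*h - 2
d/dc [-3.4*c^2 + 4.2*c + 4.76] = 4.2 - 6.8*c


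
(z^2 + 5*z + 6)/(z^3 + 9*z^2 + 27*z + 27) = (z + 2)/(z^2 + 6*z + 9)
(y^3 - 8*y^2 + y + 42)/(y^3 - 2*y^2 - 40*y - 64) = (y^2 - 10*y + 21)/(y^2 - 4*y - 32)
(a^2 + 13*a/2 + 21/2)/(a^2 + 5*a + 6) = (a + 7/2)/(a + 2)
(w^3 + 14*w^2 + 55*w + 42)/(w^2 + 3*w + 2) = (w^2 + 13*w + 42)/(w + 2)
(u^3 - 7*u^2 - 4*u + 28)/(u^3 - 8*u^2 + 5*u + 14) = (u + 2)/(u + 1)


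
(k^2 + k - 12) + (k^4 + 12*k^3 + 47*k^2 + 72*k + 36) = k^4 + 12*k^3 + 48*k^2 + 73*k + 24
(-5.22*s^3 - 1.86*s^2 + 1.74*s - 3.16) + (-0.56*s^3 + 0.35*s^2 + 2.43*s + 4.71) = -5.78*s^3 - 1.51*s^2 + 4.17*s + 1.55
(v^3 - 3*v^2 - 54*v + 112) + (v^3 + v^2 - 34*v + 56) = 2*v^3 - 2*v^2 - 88*v + 168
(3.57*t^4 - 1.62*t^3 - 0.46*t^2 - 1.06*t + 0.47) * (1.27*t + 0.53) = 4.5339*t^5 - 0.1653*t^4 - 1.4428*t^3 - 1.59*t^2 + 0.0350999999999999*t + 0.2491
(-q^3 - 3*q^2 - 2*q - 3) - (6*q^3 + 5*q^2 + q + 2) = -7*q^3 - 8*q^2 - 3*q - 5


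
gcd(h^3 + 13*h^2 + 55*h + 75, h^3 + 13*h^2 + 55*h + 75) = h^3 + 13*h^2 + 55*h + 75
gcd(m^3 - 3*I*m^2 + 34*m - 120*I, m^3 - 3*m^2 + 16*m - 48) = m - 4*I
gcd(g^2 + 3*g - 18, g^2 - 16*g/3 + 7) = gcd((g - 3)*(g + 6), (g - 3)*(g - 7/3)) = g - 3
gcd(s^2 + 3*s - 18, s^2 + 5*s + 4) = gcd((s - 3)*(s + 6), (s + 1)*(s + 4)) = 1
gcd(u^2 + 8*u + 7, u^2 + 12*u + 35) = u + 7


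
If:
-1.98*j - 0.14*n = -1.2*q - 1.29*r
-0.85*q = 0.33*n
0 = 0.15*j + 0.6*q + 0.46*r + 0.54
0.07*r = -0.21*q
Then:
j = -0.66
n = -1.46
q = 0.57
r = -1.70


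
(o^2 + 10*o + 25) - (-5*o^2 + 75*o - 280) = 6*o^2 - 65*o + 305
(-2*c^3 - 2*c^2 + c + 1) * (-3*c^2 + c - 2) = 6*c^5 + 4*c^4 - c^3 + 2*c^2 - c - 2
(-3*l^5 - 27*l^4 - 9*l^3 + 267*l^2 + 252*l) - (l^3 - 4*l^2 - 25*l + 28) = -3*l^5 - 27*l^4 - 10*l^3 + 271*l^2 + 277*l - 28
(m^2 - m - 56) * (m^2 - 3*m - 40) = m^4 - 4*m^3 - 93*m^2 + 208*m + 2240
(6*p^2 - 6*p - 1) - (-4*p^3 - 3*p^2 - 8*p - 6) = 4*p^3 + 9*p^2 + 2*p + 5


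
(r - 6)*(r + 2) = r^2 - 4*r - 12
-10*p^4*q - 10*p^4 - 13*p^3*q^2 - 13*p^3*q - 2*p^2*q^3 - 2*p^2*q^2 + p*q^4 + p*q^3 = (-5*p + q)*(p + q)*(2*p + q)*(p*q + p)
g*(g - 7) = g^2 - 7*g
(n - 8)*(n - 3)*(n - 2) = n^3 - 13*n^2 + 46*n - 48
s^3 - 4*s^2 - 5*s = s*(s - 5)*(s + 1)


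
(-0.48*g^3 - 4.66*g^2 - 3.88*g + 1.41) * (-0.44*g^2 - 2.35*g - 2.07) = 0.2112*g^5 + 3.1784*g^4 + 13.6518*g^3 + 18.1438*g^2 + 4.7181*g - 2.9187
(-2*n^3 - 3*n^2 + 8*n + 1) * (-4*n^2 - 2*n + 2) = 8*n^5 + 16*n^4 - 30*n^3 - 26*n^2 + 14*n + 2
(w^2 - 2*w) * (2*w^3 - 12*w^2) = 2*w^5 - 16*w^4 + 24*w^3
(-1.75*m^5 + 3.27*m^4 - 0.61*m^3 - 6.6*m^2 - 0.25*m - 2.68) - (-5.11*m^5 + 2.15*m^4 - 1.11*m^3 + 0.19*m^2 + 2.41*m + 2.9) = 3.36*m^5 + 1.12*m^4 + 0.5*m^3 - 6.79*m^2 - 2.66*m - 5.58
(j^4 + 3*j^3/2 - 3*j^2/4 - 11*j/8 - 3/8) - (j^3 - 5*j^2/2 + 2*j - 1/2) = j^4 + j^3/2 + 7*j^2/4 - 27*j/8 + 1/8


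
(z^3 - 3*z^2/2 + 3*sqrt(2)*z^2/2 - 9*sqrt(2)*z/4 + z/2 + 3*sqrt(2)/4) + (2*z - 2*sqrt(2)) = z^3 - 3*z^2/2 + 3*sqrt(2)*z^2/2 - 9*sqrt(2)*z/4 + 5*z/2 - 5*sqrt(2)/4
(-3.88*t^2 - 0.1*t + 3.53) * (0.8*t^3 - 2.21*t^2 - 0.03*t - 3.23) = -3.104*t^5 + 8.4948*t^4 + 3.1614*t^3 + 4.7341*t^2 + 0.2171*t - 11.4019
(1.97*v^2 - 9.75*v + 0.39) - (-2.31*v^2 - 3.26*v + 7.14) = 4.28*v^2 - 6.49*v - 6.75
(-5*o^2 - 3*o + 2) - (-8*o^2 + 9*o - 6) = 3*o^2 - 12*o + 8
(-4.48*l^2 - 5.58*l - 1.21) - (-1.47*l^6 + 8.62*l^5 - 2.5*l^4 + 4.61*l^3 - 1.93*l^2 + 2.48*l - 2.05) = 1.47*l^6 - 8.62*l^5 + 2.5*l^4 - 4.61*l^3 - 2.55*l^2 - 8.06*l + 0.84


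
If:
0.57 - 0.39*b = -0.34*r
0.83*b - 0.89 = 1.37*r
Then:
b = 1.90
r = 0.50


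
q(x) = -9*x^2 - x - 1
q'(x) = -18*x - 1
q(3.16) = -94.03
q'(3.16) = -57.88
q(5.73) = -302.23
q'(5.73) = -104.14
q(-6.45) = -368.97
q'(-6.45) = 115.10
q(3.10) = -90.59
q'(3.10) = -56.80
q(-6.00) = -319.00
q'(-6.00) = 107.00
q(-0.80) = -5.96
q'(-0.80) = 13.40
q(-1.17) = -12.15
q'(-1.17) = 20.06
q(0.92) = -9.54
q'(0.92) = -17.56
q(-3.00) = -79.00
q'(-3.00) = 53.00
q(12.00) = -1309.00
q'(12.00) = -217.00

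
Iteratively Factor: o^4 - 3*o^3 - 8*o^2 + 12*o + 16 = (o - 4)*(o^3 + o^2 - 4*o - 4) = (o - 4)*(o + 1)*(o^2 - 4) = (o - 4)*(o - 2)*(o + 1)*(o + 2)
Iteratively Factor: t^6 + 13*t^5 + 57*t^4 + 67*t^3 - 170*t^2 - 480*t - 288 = (t - 2)*(t^5 + 15*t^4 + 87*t^3 + 241*t^2 + 312*t + 144) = (t - 2)*(t + 4)*(t^4 + 11*t^3 + 43*t^2 + 69*t + 36) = (t - 2)*(t + 4)^2*(t^3 + 7*t^2 + 15*t + 9) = (t - 2)*(t + 1)*(t + 4)^2*(t^2 + 6*t + 9) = (t - 2)*(t + 1)*(t + 3)*(t + 4)^2*(t + 3)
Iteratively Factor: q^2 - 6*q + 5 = (q - 1)*(q - 5)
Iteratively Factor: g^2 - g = (g - 1)*(g)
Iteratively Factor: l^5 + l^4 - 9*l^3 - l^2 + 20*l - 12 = (l + 2)*(l^4 - l^3 - 7*l^2 + 13*l - 6) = (l + 2)*(l + 3)*(l^3 - 4*l^2 + 5*l - 2) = (l - 2)*(l + 2)*(l + 3)*(l^2 - 2*l + 1) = (l - 2)*(l - 1)*(l + 2)*(l + 3)*(l - 1)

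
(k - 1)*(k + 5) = k^2 + 4*k - 5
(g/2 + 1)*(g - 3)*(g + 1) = g^3/2 - 7*g/2 - 3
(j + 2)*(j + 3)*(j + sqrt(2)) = j^3 + sqrt(2)*j^2 + 5*j^2 + 6*j + 5*sqrt(2)*j + 6*sqrt(2)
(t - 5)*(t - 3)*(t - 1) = t^3 - 9*t^2 + 23*t - 15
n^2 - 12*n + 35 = (n - 7)*(n - 5)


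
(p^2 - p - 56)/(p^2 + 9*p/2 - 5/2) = 2*(p^2 - p - 56)/(2*p^2 + 9*p - 5)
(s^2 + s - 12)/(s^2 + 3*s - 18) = (s + 4)/(s + 6)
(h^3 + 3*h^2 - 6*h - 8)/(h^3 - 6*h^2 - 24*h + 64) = (h + 1)/(h - 8)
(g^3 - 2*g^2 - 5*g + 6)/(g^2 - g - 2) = (-g^3 + 2*g^2 + 5*g - 6)/(-g^2 + g + 2)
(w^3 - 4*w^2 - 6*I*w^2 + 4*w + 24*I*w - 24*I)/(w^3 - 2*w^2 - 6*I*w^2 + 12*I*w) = (w - 2)/w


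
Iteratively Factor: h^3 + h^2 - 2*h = (h - 1)*(h^2 + 2*h) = h*(h - 1)*(h + 2)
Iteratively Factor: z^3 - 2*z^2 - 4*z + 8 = (z + 2)*(z^2 - 4*z + 4) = (z - 2)*(z + 2)*(z - 2)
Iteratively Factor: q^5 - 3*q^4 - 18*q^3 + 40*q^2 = (q - 2)*(q^4 - q^3 - 20*q^2) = q*(q - 2)*(q^3 - q^2 - 20*q) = q^2*(q - 2)*(q^2 - q - 20) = q^2*(q - 2)*(q + 4)*(q - 5)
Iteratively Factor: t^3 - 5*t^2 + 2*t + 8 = (t - 4)*(t^2 - t - 2) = (t - 4)*(t + 1)*(t - 2)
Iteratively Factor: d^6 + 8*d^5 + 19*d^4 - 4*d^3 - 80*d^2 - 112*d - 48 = (d + 2)*(d^5 + 6*d^4 + 7*d^3 - 18*d^2 - 44*d - 24) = (d + 2)^2*(d^4 + 4*d^3 - d^2 - 16*d - 12) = (d + 1)*(d + 2)^2*(d^3 + 3*d^2 - 4*d - 12) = (d + 1)*(d + 2)^2*(d + 3)*(d^2 - 4) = (d - 2)*(d + 1)*(d + 2)^2*(d + 3)*(d + 2)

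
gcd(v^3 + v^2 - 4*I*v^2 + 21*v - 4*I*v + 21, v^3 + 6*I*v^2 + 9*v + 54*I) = v + 3*I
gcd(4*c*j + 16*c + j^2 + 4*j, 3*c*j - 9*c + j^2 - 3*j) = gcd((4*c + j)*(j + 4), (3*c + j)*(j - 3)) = 1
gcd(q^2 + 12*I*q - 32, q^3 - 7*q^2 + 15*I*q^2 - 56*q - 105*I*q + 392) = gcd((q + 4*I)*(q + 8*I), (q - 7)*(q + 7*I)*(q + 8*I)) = q + 8*I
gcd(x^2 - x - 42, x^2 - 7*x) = x - 7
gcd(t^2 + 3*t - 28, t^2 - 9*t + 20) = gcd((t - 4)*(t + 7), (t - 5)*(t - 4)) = t - 4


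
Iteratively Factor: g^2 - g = (g - 1)*(g)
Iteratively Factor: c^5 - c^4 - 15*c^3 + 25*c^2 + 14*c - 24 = (c - 1)*(c^4 - 15*c^2 + 10*c + 24) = (c - 3)*(c - 1)*(c^3 + 3*c^2 - 6*c - 8) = (c - 3)*(c - 1)*(c + 4)*(c^2 - c - 2) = (c - 3)*(c - 1)*(c + 1)*(c + 4)*(c - 2)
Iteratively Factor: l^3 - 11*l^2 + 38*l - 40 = (l - 2)*(l^2 - 9*l + 20) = (l - 5)*(l - 2)*(l - 4)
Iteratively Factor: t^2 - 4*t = (t - 4)*(t)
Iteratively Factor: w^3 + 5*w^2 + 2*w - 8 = (w - 1)*(w^2 + 6*w + 8) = (w - 1)*(w + 4)*(w + 2)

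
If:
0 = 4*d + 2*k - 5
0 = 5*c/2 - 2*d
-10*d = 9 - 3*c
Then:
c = -18/19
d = -45/38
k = 185/38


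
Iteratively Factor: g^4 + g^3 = (g + 1)*(g^3) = g*(g + 1)*(g^2) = g^2*(g + 1)*(g)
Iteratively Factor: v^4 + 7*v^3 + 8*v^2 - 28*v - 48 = (v - 2)*(v^3 + 9*v^2 + 26*v + 24) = (v - 2)*(v + 4)*(v^2 + 5*v + 6) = (v - 2)*(v + 3)*(v + 4)*(v + 2)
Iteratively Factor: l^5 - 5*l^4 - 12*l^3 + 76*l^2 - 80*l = (l + 4)*(l^4 - 9*l^3 + 24*l^2 - 20*l) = (l - 2)*(l + 4)*(l^3 - 7*l^2 + 10*l) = l*(l - 2)*(l + 4)*(l^2 - 7*l + 10) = l*(l - 5)*(l - 2)*(l + 4)*(l - 2)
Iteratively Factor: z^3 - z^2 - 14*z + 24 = (z - 3)*(z^2 + 2*z - 8) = (z - 3)*(z - 2)*(z + 4)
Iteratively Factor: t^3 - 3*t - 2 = (t + 1)*(t^2 - t - 2) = (t + 1)^2*(t - 2)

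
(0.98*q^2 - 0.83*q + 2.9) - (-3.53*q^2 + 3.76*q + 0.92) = 4.51*q^2 - 4.59*q + 1.98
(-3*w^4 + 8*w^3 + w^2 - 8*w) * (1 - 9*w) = 27*w^5 - 75*w^4 - w^3 + 73*w^2 - 8*w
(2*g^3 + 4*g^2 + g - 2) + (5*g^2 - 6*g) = 2*g^3 + 9*g^2 - 5*g - 2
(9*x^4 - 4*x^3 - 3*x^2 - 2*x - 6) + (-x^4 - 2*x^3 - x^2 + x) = 8*x^4 - 6*x^3 - 4*x^2 - x - 6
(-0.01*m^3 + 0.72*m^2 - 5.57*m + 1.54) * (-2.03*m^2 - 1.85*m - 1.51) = 0.0203*m^5 - 1.4431*m^4 + 9.9902*m^3 + 6.0911*m^2 + 5.5617*m - 2.3254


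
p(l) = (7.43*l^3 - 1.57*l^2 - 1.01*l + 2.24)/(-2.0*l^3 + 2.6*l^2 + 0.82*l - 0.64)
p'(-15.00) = 0.01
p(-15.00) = -3.47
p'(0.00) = -2.91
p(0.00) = -3.50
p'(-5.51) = 0.08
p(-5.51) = -3.14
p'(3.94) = 0.69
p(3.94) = -5.40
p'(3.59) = 0.94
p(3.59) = -5.68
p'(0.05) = -4.75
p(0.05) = -3.69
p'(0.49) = -171.55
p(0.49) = 14.87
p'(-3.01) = 0.20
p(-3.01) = -2.82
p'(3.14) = 1.52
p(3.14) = -6.22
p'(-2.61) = 0.25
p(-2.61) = -2.73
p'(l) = (6.0*l^2 - 5.2*l - 0.82)*(7.43*l^3 - 1.57*l^2 - 1.01*l + 2.24)/(-2.0*l^3 + 2.6*l^2 + 0.82*l - 0.64)^2 + (22.29*l^2 - 3.14*l - 1.01)/(-2.0*l^3 + 2.6*l^2 + 0.82*l - 0.64)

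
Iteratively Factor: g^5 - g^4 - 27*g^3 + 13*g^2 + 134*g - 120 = (g - 5)*(g^4 + 4*g^3 - 7*g^2 - 22*g + 24) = (g - 5)*(g + 3)*(g^3 + g^2 - 10*g + 8) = (g - 5)*(g - 1)*(g + 3)*(g^2 + 2*g - 8) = (g - 5)*(g - 1)*(g + 3)*(g + 4)*(g - 2)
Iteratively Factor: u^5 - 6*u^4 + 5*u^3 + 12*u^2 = (u)*(u^4 - 6*u^3 + 5*u^2 + 12*u) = u*(u + 1)*(u^3 - 7*u^2 + 12*u) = u*(u - 4)*(u + 1)*(u^2 - 3*u) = u*(u - 4)*(u - 3)*(u + 1)*(u)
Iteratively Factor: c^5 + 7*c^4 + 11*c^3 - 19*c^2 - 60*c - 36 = (c + 3)*(c^4 + 4*c^3 - c^2 - 16*c - 12) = (c + 3)^2*(c^3 + c^2 - 4*c - 4) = (c + 1)*(c + 3)^2*(c^2 - 4) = (c + 1)*(c + 2)*(c + 3)^2*(c - 2)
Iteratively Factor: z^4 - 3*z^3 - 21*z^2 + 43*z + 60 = (z + 1)*(z^3 - 4*z^2 - 17*z + 60) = (z - 3)*(z + 1)*(z^2 - z - 20) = (z - 3)*(z + 1)*(z + 4)*(z - 5)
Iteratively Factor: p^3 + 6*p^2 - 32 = (p - 2)*(p^2 + 8*p + 16) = (p - 2)*(p + 4)*(p + 4)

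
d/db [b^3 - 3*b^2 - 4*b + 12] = 3*b^2 - 6*b - 4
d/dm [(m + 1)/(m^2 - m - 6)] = (m^2 - m - (m + 1)*(2*m - 1) - 6)/(-m^2 + m + 6)^2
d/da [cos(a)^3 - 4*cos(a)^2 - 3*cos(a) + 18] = 3*sin(a)^3 + 8*sin(a)*cos(a)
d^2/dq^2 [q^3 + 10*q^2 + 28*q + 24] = 6*q + 20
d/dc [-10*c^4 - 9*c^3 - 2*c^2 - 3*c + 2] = -40*c^3 - 27*c^2 - 4*c - 3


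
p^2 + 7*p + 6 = (p + 1)*(p + 6)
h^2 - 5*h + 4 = (h - 4)*(h - 1)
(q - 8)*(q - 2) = q^2 - 10*q + 16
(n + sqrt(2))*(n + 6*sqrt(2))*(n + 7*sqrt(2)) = n^3 + 14*sqrt(2)*n^2 + 110*n + 84*sqrt(2)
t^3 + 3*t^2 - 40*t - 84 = (t - 6)*(t + 2)*(t + 7)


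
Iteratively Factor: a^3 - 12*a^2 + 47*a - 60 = (a - 4)*(a^2 - 8*a + 15) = (a - 4)*(a - 3)*(a - 5)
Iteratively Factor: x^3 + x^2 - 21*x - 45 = (x - 5)*(x^2 + 6*x + 9) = (x - 5)*(x + 3)*(x + 3)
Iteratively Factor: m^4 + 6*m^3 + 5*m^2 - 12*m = (m - 1)*(m^3 + 7*m^2 + 12*m) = (m - 1)*(m + 3)*(m^2 + 4*m) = m*(m - 1)*(m + 3)*(m + 4)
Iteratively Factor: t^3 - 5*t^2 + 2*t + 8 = (t - 2)*(t^2 - 3*t - 4) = (t - 4)*(t - 2)*(t + 1)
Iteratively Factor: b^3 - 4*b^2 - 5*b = (b - 5)*(b^2 + b) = b*(b - 5)*(b + 1)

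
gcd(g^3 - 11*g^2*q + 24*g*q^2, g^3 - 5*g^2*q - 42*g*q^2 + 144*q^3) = g^2 - 11*g*q + 24*q^2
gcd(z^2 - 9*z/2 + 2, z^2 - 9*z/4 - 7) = z - 4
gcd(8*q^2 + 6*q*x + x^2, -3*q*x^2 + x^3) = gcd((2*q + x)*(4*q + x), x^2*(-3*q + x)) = 1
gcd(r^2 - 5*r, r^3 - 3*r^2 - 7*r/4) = r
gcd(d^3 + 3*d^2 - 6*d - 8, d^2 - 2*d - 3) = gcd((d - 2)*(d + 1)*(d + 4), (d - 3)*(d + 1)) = d + 1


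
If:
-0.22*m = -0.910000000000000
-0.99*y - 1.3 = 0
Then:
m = 4.14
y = -1.31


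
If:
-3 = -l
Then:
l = 3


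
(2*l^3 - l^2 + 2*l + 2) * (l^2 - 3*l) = 2*l^5 - 7*l^4 + 5*l^3 - 4*l^2 - 6*l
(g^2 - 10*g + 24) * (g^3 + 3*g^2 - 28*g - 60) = g^5 - 7*g^4 - 34*g^3 + 292*g^2 - 72*g - 1440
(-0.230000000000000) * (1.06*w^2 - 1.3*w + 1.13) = -0.2438*w^2 + 0.299*w - 0.2599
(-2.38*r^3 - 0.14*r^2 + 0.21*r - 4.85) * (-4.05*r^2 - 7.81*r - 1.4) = 9.639*r^5 + 19.1548*r^4 + 3.5749*r^3 + 18.1984*r^2 + 37.5845*r + 6.79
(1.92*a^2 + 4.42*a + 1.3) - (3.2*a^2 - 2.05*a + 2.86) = -1.28*a^2 + 6.47*a - 1.56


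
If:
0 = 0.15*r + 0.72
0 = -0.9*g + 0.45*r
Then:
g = -2.40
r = -4.80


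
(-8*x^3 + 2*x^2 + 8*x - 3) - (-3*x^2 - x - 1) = -8*x^3 + 5*x^2 + 9*x - 2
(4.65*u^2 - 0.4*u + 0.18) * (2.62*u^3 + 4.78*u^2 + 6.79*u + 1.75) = 12.183*u^5 + 21.179*u^4 + 30.1331*u^3 + 6.2819*u^2 + 0.5222*u + 0.315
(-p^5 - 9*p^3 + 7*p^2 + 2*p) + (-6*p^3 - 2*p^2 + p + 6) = -p^5 - 15*p^3 + 5*p^2 + 3*p + 6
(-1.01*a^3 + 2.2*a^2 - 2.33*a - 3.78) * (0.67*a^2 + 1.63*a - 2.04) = -0.6767*a^5 - 0.1723*a^4 + 4.0853*a^3 - 10.8185*a^2 - 1.4082*a + 7.7112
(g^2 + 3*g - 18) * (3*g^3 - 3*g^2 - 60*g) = 3*g^5 + 6*g^4 - 123*g^3 - 126*g^2 + 1080*g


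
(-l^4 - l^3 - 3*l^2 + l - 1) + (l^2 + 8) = -l^4 - l^3 - 2*l^2 + l + 7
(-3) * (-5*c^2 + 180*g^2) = 15*c^2 - 540*g^2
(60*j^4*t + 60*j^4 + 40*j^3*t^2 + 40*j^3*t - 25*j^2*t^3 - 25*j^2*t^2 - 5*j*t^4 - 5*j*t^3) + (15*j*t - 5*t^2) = 60*j^4*t + 60*j^4 + 40*j^3*t^2 + 40*j^3*t - 25*j^2*t^3 - 25*j^2*t^2 - 5*j*t^4 - 5*j*t^3 + 15*j*t - 5*t^2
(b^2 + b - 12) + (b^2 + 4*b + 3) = 2*b^2 + 5*b - 9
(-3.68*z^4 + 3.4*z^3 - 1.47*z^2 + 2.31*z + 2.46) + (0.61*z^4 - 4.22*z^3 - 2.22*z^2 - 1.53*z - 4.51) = -3.07*z^4 - 0.82*z^3 - 3.69*z^2 + 0.78*z - 2.05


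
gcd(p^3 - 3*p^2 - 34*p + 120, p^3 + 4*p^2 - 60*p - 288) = p + 6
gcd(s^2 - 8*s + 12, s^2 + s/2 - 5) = s - 2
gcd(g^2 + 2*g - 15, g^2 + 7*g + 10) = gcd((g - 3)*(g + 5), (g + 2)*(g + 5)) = g + 5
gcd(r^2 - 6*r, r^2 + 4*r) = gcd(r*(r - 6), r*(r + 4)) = r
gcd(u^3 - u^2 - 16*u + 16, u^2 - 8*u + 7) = u - 1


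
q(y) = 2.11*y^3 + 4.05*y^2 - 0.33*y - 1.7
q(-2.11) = -2.79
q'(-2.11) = 10.76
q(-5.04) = -167.29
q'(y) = 6.33*y^2 + 8.1*y - 0.33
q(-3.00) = -21.23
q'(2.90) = 76.40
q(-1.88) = -0.79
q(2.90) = 82.86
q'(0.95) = 13.08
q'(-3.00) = 32.34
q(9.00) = 1861.57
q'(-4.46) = 89.46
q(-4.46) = -106.86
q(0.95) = 3.45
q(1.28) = 8.94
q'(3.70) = 116.30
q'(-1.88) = 6.81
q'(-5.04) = 119.64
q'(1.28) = 20.41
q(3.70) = 159.40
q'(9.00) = 585.30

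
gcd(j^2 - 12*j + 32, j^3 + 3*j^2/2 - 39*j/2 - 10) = j - 4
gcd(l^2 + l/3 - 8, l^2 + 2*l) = 1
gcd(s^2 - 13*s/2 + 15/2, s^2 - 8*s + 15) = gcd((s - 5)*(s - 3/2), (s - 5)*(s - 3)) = s - 5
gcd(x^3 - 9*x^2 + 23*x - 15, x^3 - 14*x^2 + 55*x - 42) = x - 1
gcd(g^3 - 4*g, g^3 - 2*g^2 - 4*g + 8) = g^2 - 4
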